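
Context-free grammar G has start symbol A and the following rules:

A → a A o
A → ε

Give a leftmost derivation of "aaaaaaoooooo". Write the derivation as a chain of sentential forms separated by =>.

A => aAo => aaAoo => aaaAooo => aaaaAoooo => aaaaaAooooo => aaaaaaAoooooo => aaaaaaoooooo

A => aAo   [A → a A o]
aAo => aaAoo   [A → a A o]
aaAoo => aaaAooo   [A → a A o]
aaaAooo => aaaaAoooo   [A → a A o]
aaaaAoooo => aaaaaAooooo   [A → a A o]
aaaaaAooooo => aaaaaaAoooooo   [A → a A o]
aaaaaaAoooooo => aaaaaaoooooo   [A → ε]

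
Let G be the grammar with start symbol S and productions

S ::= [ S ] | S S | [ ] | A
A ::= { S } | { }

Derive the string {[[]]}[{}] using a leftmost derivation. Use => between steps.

S => SS => AS => {S}S => {[S]}S => {[[]]}S => {[[]]}[S] => {[[]]}[A] => {[[]]}[{}]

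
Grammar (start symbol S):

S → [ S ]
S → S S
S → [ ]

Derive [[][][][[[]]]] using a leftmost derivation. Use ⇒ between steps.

S ⇒ [S]   [S → [ S ]]
[S] ⇒ [SS]   [S → S S]
[SS] ⇒ [[]S]   [S → [ ]]
[[]S] ⇒ [[]SS]   [S → S S]
[[]SS] ⇒ [[]SSS]   [S → S S]
[[]SSS] ⇒ [[][]SS]   [S → [ ]]
[[][]SS] ⇒ [[][][]S]   [S → [ ]]
[[][][]S] ⇒ [[][][][S]]   [S → [ S ]]
[[][][][S]] ⇒ [[][][][[S]]]   [S → [ S ]]
[[][][][[S]]] ⇒ [[][][][[[]]]]   [S → [ ]]

S ⇒ [S] ⇒ [SS] ⇒ [[]S] ⇒ [[]SS] ⇒ [[]SSS] ⇒ [[][]SS] ⇒ [[][][]S] ⇒ [[][][][S]] ⇒ [[][][][[S]]] ⇒ [[][][][[[]]]]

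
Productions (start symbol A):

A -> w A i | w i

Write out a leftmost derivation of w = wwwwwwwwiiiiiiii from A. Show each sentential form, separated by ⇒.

A ⇒ wAi ⇒ wwAii ⇒ wwwAiii ⇒ wwwwAiiii ⇒ wwwwwAiiiii ⇒ wwwwwwAiiiiii ⇒ wwwwwwwAiiiiiii ⇒ wwwwwwwwiiiiiiii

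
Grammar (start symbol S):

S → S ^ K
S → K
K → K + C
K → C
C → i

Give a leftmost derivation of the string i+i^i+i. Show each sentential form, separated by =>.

S => S^K => K^K => K+C^K => C+C^K => i+C^K => i+i^K => i+i^K+C => i+i^C+C => i+i^i+C => i+i^i+i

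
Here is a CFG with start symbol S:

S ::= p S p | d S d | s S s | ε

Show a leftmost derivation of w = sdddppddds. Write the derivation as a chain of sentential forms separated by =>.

S => sSs => sdSds => sddSdds => sdddSddds => sdddpSpddds => sdddppddds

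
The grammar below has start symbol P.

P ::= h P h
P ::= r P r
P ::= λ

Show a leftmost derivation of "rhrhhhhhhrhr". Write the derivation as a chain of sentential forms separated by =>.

P => rPr => rhPhr => rhrPrhr => rhrhPhrhr => rhrhhPhhrhr => rhrhhhPhhhrhr => rhrhhhhhhrhr

P => rPr   [P ::= r P r]
rPr => rhPhr   [P ::= h P h]
rhPhr => rhrPrhr   [P ::= r P r]
rhrPrhr => rhrhPhrhr   [P ::= h P h]
rhrhPhrhr => rhrhhPhhrhr   [P ::= h P h]
rhrhhPhhrhr => rhrhhhPhhhrhr   [P ::= h P h]
rhrhhhPhhhrhr => rhrhhhhhhrhr   [P ::= λ]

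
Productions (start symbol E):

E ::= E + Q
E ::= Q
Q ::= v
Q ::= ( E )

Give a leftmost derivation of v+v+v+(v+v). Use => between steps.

E => E+Q => E+Q+Q => E+Q+Q+Q => Q+Q+Q+Q => v+Q+Q+Q => v+v+Q+Q => v+v+v+Q => v+v+v+(E) => v+v+v+(E+Q) => v+v+v+(Q+Q) => v+v+v+(v+Q) => v+v+v+(v+v)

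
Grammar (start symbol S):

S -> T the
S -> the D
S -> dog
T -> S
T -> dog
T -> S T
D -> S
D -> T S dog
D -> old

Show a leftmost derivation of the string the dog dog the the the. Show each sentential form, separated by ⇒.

S ⇒ T the ⇒ S the ⇒ the D the ⇒ the S the ⇒ the T the the ⇒ the S the the ⇒ the T the the the ⇒ the S T the the the ⇒ the dog T the the the ⇒ the dog dog the the the

S ⇒ T the   [S -> T the]
T the ⇒ S the   [T -> S]
S the ⇒ the D the   [S -> the D]
the D the ⇒ the S the   [D -> S]
the S the ⇒ the T the the   [S -> T the]
the T the the ⇒ the S the the   [T -> S]
the S the the ⇒ the T the the the   [S -> T the]
the T the the the ⇒ the S T the the the   [T -> S T]
the S T the the the ⇒ the dog T the the the   [S -> dog]
the dog T the the the ⇒ the dog dog the the the   [T -> dog]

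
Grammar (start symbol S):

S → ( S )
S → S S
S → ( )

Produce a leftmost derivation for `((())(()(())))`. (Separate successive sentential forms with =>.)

S => (S) => (SS) => ((S)S) => ((())S) => ((())(S)) => ((())(SS)) => ((())(()S)) => ((())(()(S))) => ((())(()(())))

S => (S)   [S → ( S )]
(S) => (SS)   [S → S S]
(SS) => ((S)S)   [S → ( S )]
((S)S) => ((())S)   [S → ( )]
((())S) => ((())(S))   [S → ( S )]
((())(S)) => ((())(SS))   [S → S S]
((())(SS)) => ((())(()S))   [S → ( )]
((())(()S)) => ((())(()(S)))   [S → ( S )]
((())(()(S))) => ((())(()(())))   [S → ( )]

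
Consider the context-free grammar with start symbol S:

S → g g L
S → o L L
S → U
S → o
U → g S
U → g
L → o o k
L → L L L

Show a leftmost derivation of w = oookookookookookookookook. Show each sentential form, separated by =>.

S => oLL => oLLLL => oLLLLLL => oLLLLLLLL => oookLLLLLLL => oookookLLLLLL => oookookookLLLLL => oookookookookLLLL => oookookookookookLLL => oookookookookookookLL => oookookookookookookookL => oookookookookookookookook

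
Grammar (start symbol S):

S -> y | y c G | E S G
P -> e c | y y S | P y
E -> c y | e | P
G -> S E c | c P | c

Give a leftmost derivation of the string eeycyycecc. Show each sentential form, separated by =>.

S => ESG => eSG => eESGG => eeSGG => eeyGG => eeySEcG => eeyESGEcG => eeycySGEcG => eeycyyGEcG => eeycyycEcG => eeycyycecG => eeycyycecc

S => ESG   [S -> E S G]
ESG => eSG   [E -> e]
eSG => eESGG   [S -> E S G]
eESGG => eeSGG   [E -> e]
eeSGG => eeyGG   [S -> y]
eeyGG => eeySEcG   [G -> S E c]
eeySEcG => eeyESGEcG   [S -> E S G]
eeyESGEcG => eeycySGEcG   [E -> c y]
eeycySGEcG => eeycyyGEcG   [S -> y]
eeycyyGEcG => eeycyycEcG   [G -> c]
eeycyycEcG => eeycyycecG   [E -> e]
eeycyycecG => eeycyycecc   [G -> c]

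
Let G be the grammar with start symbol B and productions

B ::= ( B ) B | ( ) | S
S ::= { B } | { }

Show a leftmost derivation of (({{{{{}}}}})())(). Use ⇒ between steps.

B ⇒ (B)B   [B ::= ( B ) B]
(B)B ⇒ ((B)B)B   [B ::= ( B ) B]
((B)B)B ⇒ ((S)B)B   [B ::= S]
((S)B)B ⇒ (({B})B)B   [S ::= { B }]
(({B})B)B ⇒ (({S})B)B   [B ::= S]
(({S})B)B ⇒ (({{B}})B)B   [S ::= { B }]
(({{B}})B)B ⇒ (({{S}})B)B   [B ::= S]
(({{S}})B)B ⇒ (({{{B}}})B)B   [S ::= { B }]
(({{{B}}})B)B ⇒ (({{{S}}})B)B   [B ::= S]
(({{{S}}})B)B ⇒ (({{{{B}}}})B)B   [S ::= { B }]
(({{{{B}}}})B)B ⇒ (({{{{S}}}})B)B   [B ::= S]
(({{{{S}}}})B)B ⇒ (({{{{{}}}}})B)B   [S ::= { }]
(({{{{{}}}}})B)B ⇒ (({{{{{}}}}})())B   [B ::= ( )]
(({{{{{}}}}})())B ⇒ (({{{{{}}}}})())()   [B ::= ( )]

B ⇒ (B)B ⇒ ((B)B)B ⇒ ((S)B)B ⇒ (({B})B)B ⇒ (({S})B)B ⇒ (({{B}})B)B ⇒ (({{S}})B)B ⇒ (({{{B}}})B)B ⇒ (({{{S}}})B)B ⇒ (({{{{B}}}})B)B ⇒ (({{{{S}}}})B)B ⇒ (({{{{{}}}}})B)B ⇒ (({{{{{}}}}})())B ⇒ (({{{{{}}}}})())()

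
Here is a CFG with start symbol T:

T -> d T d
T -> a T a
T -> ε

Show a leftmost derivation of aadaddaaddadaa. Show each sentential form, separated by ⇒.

T ⇒ aTa   [T -> a T a]
aTa ⇒ aaTaa   [T -> a T a]
aaTaa ⇒ aadTdaa   [T -> d T d]
aadTdaa ⇒ aadaTadaa   [T -> a T a]
aadaTadaa ⇒ aadadTdadaa   [T -> d T d]
aadadTdadaa ⇒ aadaddTddadaa   [T -> d T d]
aadaddTddadaa ⇒ aadaddaTaddadaa   [T -> a T a]
aadaddaTaddadaa ⇒ aadaddaaddadaa   [T -> ε]

T⇒aTa⇒aaTaa⇒aadTdaa⇒aadaTadaa⇒aadadTdadaa⇒aadaddTddadaa⇒aadaddaTaddadaa⇒aadaddaaddadaa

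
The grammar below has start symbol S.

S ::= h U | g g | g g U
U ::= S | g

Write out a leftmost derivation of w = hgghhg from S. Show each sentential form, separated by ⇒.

S⇒hU⇒hS⇒hggU⇒hggS⇒hgghU⇒hgghS⇒hgghhU⇒hgghhg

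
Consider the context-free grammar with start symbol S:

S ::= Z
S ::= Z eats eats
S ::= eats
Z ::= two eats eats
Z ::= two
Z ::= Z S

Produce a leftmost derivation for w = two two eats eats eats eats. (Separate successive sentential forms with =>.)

S => Z eats eats   [S ::= Z eats eats]
Z eats eats => Z S eats eats   [Z ::= Z S]
Z S eats eats => two S eats eats   [Z ::= two]
two S eats eats => two Z eats eats   [S ::= Z]
two Z eats eats => two two eats eats eats eats   [Z ::= two eats eats]

S => Z eats eats => Z S eats eats => two S eats eats => two Z eats eats => two two eats eats eats eats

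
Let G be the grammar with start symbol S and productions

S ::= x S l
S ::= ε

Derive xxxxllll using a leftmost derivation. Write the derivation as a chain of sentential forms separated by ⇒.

S ⇒ xSl ⇒ xxSll ⇒ xxxSlll ⇒ xxxxSllll ⇒ xxxxllll

S ⇒ xSl   [S ::= x S l]
xSl ⇒ xxSll   [S ::= x S l]
xxSll ⇒ xxxSlll   [S ::= x S l]
xxxSlll ⇒ xxxxSllll   [S ::= x S l]
xxxxSllll ⇒ xxxxllll   [S ::= ε]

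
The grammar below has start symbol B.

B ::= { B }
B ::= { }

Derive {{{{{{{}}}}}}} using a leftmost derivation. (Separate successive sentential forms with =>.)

B => {B} => {{B}} => {{{B}}} => {{{{B}}}} => {{{{{B}}}}} => {{{{{{B}}}}}} => {{{{{{{}}}}}}}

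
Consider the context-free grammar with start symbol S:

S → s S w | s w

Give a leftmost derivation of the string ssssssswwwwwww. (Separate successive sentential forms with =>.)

S => sSw => ssSww => sssSwww => ssssSwwww => sssssSwwwww => ssssssSwwwwww => ssssssswwwwwww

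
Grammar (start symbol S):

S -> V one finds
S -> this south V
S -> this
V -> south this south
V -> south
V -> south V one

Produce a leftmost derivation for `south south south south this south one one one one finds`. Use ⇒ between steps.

S ⇒ V one finds ⇒ south V one one finds ⇒ south south V one one one finds ⇒ south south south V one one one one finds ⇒ south south south south this south one one one one finds

S ⇒ V one finds   [S -> V one finds]
V one finds ⇒ south V one one finds   [V -> south V one]
south V one one finds ⇒ south south V one one one finds   [V -> south V one]
south south V one one one finds ⇒ south south south V one one one one finds   [V -> south V one]
south south south V one one one one finds ⇒ south south south south this south one one one one finds   [V -> south this south]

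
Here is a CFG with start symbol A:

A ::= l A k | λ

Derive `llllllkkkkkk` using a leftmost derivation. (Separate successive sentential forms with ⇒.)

A⇒lAk⇒llAkk⇒lllAkkk⇒llllAkkkk⇒lllllAkkkkk⇒llllllAkkkkkk⇒llllllkkkkkk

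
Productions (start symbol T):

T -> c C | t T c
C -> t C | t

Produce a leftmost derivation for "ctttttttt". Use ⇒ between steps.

T ⇒ cC   [T -> c C]
cC ⇒ ctC   [C -> t C]
ctC ⇒ cttC   [C -> t C]
cttC ⇒ ctttC   [C -> t C]
ctttC ⇒ cttttC   [C -> t C]
cttttC ⇒ ctttttC   [C -> t C]
ctttttC ⇒ cttttttC   [C -> t C]
cttttttC ⇒ ctttttttC   [C -> t C]
ctttttttC ⇒ ctttttttt   [C -> t]

T ⇒ cC ⇒ ctC ⇒ cttC ⇒ ctttC ⇒ cttttC ⇒ ctttttC ⇒ cttttttC ⇒ ctttttttC ⇒ ctttttttt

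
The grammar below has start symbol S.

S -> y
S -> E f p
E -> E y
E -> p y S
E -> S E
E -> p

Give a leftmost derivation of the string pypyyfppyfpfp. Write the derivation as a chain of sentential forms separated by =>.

S => Efp   [S -> E f p]
Efp => pySfp   [E -> p y S]
pySfp => pyEfpfp   [S -> E f p]
pyEfpfp => pyEyfpfp   [E -> E y]
pyEyfpfp => pySEyfpfp   [E -> S E]
pySEyfpfp => pyEfpEyfpfp   [S -> E f p]
pyEfpEyfpfp => pypySfpEyfpfp   [E -> p y S]
pypySfpEyfpfp => pypyyfpEyfpfp   [S -> y]
pypyyfpEyfpfp => pypyyfppyfpfp   [E -> p]

S => Efp => pySfp => pyEfpfp => pyEyfpfp => pySEyfpfp => pyEfpEyfpfp => pypySfpEyfpfp => pypyyfpEyfpfp => pypyyfppyfpfp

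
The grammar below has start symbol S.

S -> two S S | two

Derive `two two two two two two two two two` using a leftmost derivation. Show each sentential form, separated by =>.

S => two S S => two two S S S => two two two S S S S => two two two two S S S S S => two two two two two S S S S => two two two two two two S S S => two two two two two two two S S => two two two two two two two two S => two two two two two two two two two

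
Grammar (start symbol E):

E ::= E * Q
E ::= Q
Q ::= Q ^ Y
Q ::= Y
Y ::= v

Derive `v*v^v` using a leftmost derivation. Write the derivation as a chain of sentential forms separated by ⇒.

E ⇒ E*Q   [E ::= E * Q]
E*Q ⇒ Q*Q   [E ::= Q]
Q*Q ⇒ Y*Q   [Q ::= Y]
Y*Q ⇒ v*Q   [Y ::= v]
v*Q ⇒ v*Q^Y   [Q ::= Q ^ Y]
v*Q^Y ⇒ v*Y^Y   [Q ::= Y]
v*Y^Y ⇒ v*v^Y   [Y ::= v]
v*v^Y ⇒ v*v^v   [Y ::= v]

E⇒E*Q⇒Q*Q⇒Y*Q⇒v*Q⇒v*Q^Y⇒v*Y^Y⇒v*v^Y⇒v*v^v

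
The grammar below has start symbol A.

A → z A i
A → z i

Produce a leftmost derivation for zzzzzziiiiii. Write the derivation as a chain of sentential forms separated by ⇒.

A⇒zAi⇒zzAii⇒zzzAiii⇒zzzzAiiii⇒zzzzzAiiiii⇒zzzzzziiiiii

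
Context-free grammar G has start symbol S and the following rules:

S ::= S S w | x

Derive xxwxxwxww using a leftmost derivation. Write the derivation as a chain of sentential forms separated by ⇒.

S⇒SSw⇒SSwSw⇒xSwSw⇒xxwSw⇒xxwSSww⇒xxwSSwSww⇒xxwxSwSww⇒xxwxxwSww⇒xxwxxwxww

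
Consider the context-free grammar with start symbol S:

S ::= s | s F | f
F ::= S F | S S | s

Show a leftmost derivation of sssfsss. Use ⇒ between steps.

S ⇒ sF ⇒ sSF ⇒ ssFF ⇒ ssSFF ⇒ sssFFF ⇒ sssSFFF ⇒ sssfFFF ⇒ sssfsFF ⇒ sssfssF ⇒ sssfsss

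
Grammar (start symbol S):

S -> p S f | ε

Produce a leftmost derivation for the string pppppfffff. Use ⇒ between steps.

S⇒pSf⇒ppSff⇒pppSfff⇒ppppSffff⇒pppppSfffff⇒pppppfffff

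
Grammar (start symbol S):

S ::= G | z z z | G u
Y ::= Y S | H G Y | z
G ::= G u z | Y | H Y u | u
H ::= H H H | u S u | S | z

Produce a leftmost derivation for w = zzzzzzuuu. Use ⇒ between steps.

S⇒G⇒HYu⇒zYu⇒zHGYu⇒zSGYu⇒zzzzGYu⇒zzzzYYu⇒zzzzzYu⇒zzzzzYSu⇒zzzzzzSu⇒zzzzzzGuu⇒zzzzzzuuu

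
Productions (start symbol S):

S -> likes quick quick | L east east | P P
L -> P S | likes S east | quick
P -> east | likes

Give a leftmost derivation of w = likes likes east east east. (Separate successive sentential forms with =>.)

S => L east east => P S east east => likes S east east => likes P P east east => likes likes P east east => likes likes east east east

S => L east east   [S -> L east east]
L east east => P S east east   [L -> P S]
P S east east => likes S east east   [P -> likes]
likes S east east => likes P P east east   [S -> P P]
likes P P east east => likes likes P east east   [P -> likes]
likes likes P east east => likes likes east east east   [P -> east]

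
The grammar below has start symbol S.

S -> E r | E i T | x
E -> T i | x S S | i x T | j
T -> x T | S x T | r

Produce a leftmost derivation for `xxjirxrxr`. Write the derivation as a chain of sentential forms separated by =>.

S => Er => xSSr => xErSr => xxSSrSr => xxEiTSrSr => xxjiTSrSr => xxjirSrSr => xxjirxrSr => xxjirxrxr

S => Er   [S -> E r]
Er => xSSr   [E -> x S S]
xSSr => xErSr   [S -> E r]
xErSr => xxSSrSr   [E -> x S S]
xxSSrSr => xxEiTSrSr   [S -> E i T]
xxEiTSrSr => xxjiTSrSr   [E -> j]
xxjiTSrSr => xxjirSrSr   [T -> r]
xxjirSrSr => xxjirxrSr   [S -> x]
xxjirxrSr => xxjirxrxr   [S -> x]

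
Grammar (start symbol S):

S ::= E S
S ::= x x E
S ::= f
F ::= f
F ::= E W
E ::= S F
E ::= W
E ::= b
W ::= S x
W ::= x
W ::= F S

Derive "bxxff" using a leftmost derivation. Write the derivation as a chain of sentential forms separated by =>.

S => ES   [S ::= E S]
ES => bS   [E ::= b]
bS => bxxE   [S ::= x x E]
bxxE => bxxSF   [E ::= S F]
bxxSF => bxxfF   [S ::= f]
bxxfF => bxxff   [F ::= f]

S=>ES=>bS=>bxxE=>bxxSF=>bxxfF=>bxxff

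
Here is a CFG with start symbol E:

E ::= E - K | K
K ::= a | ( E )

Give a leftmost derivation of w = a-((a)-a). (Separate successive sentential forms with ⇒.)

E ⇒ E-K ⇒ K-K ⇒ a-K ⇒ a-(E) ⇒ a-(E-K) ⇒ a-(K-K) ⇒ a-((E)-K) ⇒ a-((K)-K) ⇒ a-((a)-K) ⇒ a-((a)-a)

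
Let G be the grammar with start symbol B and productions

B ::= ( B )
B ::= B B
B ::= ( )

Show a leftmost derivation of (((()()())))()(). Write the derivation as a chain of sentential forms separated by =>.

B => BB => BBB => (B)BB => ((B))BB => (((B)))BB => (((BB)))BB => (((BBB)))BB => (((()BB)))BB => (((()()B)))BB => (((()()())))BB => (((()()())))()B => (((()()())))()()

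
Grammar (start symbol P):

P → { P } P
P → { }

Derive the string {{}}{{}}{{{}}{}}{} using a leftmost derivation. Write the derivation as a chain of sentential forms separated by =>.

P => {P}P => {{}}P => {{}}{P}P => {{}}{{}}P => {{}}{{}}{P}P => {{}}{{}}{{P}P}P => {{}}{{}}{{{}}P}P => {{}}{{}}{{{}}{}}P => {{}}{{}}{{{}}{}}{}

P => {P}P   [P → { P } P]
{P}P => {{}}P   [P → { }]
{{}}P => {{}}{P}P   [P → { P } P]
{{}}{P}P => {{}}{{}}P   [P → { }]
{{}}{{}}P => {{}}{{}}{P}P   [P → { P } P]
{{}}{{}}{P}P => {{}}{{}}{{P}P}P   [P → { P } P]
{{}}{{}}{{P}P}P => {{}}{{}}{{{}}P}P   [P → { }]
{{}}{{}}{{{}}P}P => {{}}{{}}{{{}}{}}P   [P → { }]
{{}}{{}}{{{}}{}}P => {{}}{{}}{{{}}{}}{}   [P → { }]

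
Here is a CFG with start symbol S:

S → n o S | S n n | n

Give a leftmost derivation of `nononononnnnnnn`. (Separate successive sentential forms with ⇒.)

S ⇒ Snn   [S → S n n]
Snn ⇒ noSnn   [S → n o S]
noSnn ⇒ nonoSnn   [S → n o S]
nonoSnn ⇒ nononoSnn   [S → n o S]
nononoSnn ⇒ nononoSnnnn   [S → S n n]
nononoSnnnn ⇒ nononoSnnnnnn   [S → S n n]
nononoSnnnnnn ⇒ nonononoSnnnnnn   [S → n o S]
nonononoSnnnnnn ⇒ nononononnnnnnn   [S → n]

S⇒Snn⇒noSnn⇒nonoSnn⇒nononoSnn⇒nononoSnnnn⇒nononoSnnnnnn⇒nonononoSnnnnnn⇒nononononnnnnnn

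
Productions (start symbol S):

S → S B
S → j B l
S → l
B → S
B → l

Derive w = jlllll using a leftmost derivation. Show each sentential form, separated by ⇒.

S ⇒ SB   [S → S B]
SB ⇒ SBB   [S → S B]
SBB ⇒ SBBB   [S → S B]
SBBB ⇒ jBlBBB   [S → j B l]
jBlBBB ⇒ jSlBBB   [B → S]
jSlBBB ⇒ jllBBB   [S → l]
jllBBB ⇒ jlllBB   [B → l]
jlllBB ⇒ jllllB   [B → l]
jllllB ⇒ jlllll   [B → l]

S⇒SB⇒SBB⇒SBBB⇒jBlBBB⇒jSlBBB⇒jllBBB⇒jlllBB⇒jllllB⇒jlllll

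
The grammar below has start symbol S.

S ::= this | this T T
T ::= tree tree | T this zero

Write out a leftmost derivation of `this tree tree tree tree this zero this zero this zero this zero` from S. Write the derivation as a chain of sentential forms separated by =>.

S => this T T => this tree tree T => this tree tree T this zero => this tree tree T this zero this zero => this tree tree T this zero this zero this zero => this tree tree T this zero this zero this zero this zero => this tree tree tree tree this zero this zero this zero this zero

S => this T T   [S ::= this T T]
this T T => this tree tree T   [T ::= tree tree]
this tree tree T => this tree tree T this zero   [T ::= T this zero]
this tree tree T this zero => this tree tree T this zero this zero   [T ::= T this zero]
this tree tree T this zero this zero => this tree tree T this zero this zero this zero   [T ::= T this zero]
this tree tree T this zero this zero this zero => this tree tree T this zero this zero this zero this zero   [T ::= T this zero]
this tree tree T this zero this zero this zero this zero => this tree tree tree tree this zero this zero this zero this zero   [T ::= tree tree]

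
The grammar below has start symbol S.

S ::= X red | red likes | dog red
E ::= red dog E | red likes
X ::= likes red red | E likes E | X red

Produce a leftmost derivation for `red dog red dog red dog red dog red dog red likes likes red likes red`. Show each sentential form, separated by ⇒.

S ⇒ X red ⇒ E likes E red ⇒ red dog E likes E red ⇒ red dog red dog E likes E red ⇒ red dog red dog red dog E likes E red ⇒ red dog red dog red dog red dog E likes E red ⇒ red dog red dog red dog red dog red dog E likes E red ⇒ red dog red dog red dog red dog red dog red likes likes E red ⇒ red dog red dog red dog red dog red dog red likes likes red likes red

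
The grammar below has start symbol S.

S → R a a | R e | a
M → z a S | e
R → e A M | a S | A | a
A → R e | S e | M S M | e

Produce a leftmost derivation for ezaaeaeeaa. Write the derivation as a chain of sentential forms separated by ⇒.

S ⇒ Raa   [S → R a a]
Raa ⇒ eAMaa   [R → e A M]
eAMaa ⇒ eMSMMaa   [A → M S M]
eMSMMaa ⇒ ezaSSMMaa   [M → z a S]
ezaSSMMaa ⇒ ezaReSMMaa   [S → R e]
ezaReSMMaa ⇒ ezaaeSMMaa   [R → a]
ezaaeSMMaa ⇒ ezaaeaMMaa   [S → a]
ezaaeaMMaa ⇒ ezaaeaeMaa   [M → e]
ezaaeaeMaa ⇒ ezaaeaeeaa   [M → e]

S ⇒ Raa ⇒ eAMaa ⇒ eMSMMaa ⇒ ezaSSMMaa ⇒ ezaReSMMaa ⇒ ezaaeSMMaa ⇒ ezaaeaMMaa ⇒ ezaaeaeMaa ⇒ ezaaeaeeaa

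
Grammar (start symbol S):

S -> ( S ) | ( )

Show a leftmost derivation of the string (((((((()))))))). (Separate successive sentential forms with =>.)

S => (S) => ((S)) => (((S))) => ((((S)))) => (((((S))))) => ((((((S)))))) => (((((((S))))))) => (((((((())))))))

S => (S)   [S -> ( S )]
(S) => ((S))   [S -> ( S )]
((S)) => (((S)))   [S -> ( S )]
(((S))) => ((((S))))   [S -> ( S )]
((((S)))) => (((((S)))))   [S -> ( S )]
(((((S))))) => ((((((S))))))   [S -> ( S )]
((((((S)))))) => (((((((S)))))))   [S -> ( S )]
(((((((S))))))) => (((((((())))))))   [S -> ( )]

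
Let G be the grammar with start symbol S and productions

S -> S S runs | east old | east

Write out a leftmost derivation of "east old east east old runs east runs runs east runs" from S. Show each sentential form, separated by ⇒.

S ⇒ S S runs   [S -> S S runs]
S S runs ⇒ S S runs S runs   [S -> S S runs]
S S runs S runs ⇒ east old S runs S runs   [S -> east old]
east old S runs S runs ⇒ east old S S runs runs S runs   [S -> S S runs]
east old S S runs runs S runs ⇒ east old S S runs S runs runs S runs   [S -> S S runs]
east old S S runs S runs runs S runs ⇒ east old east S runs S runs runs S runs   [S -> east]
east old east S runs S runs runs S runs ⇒ east old east east old runs S runs runs S runs   [S -> east old]
east old east east old runs S runs runs S runs ⇒ east old east east old runs east runs runs S runs   [S -> east]
east old east east old runs east runs runs S runs ⇒ east old east east old runs east runs runs east runs   [S -> east]

S ⇒ S S runs ⇒ S S runs S runs ⇒ east old S runs S runs ⇒ east old S S runs runs S runs ⇒ east old S S runs S runs runs S runs ⇒ east old east S runs S runs runs S runs ⇒ east old east east old runs S runs runs S runs ⇒ east old east east old runs east runs runs S runs ⇒ east old east east old runs east runs runs east runs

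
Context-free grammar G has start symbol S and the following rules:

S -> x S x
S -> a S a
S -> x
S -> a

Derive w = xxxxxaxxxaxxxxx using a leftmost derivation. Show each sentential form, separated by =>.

S => xSx => xxSxx => xxxSxxx => xxxxSxxxx => xxxxxSxxxxx => xxxxxaSaxxxxx => xxxxxaxSxaxxxxx => xxxxxaxxxaxxxxx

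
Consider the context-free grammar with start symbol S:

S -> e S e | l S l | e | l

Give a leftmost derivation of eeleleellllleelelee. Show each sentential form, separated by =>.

S => eSe   [S -> e S e]
eSe => eeSee   [S -> e S e]
eeSee => eelSlee   [S -> l S l]
eelSlee => eeleSelee   [S -> e S e]
eeleSelee => eelelSlelee   [S -> l S l]
eelelSlelee => eeleleSelelee   [S -> e S e]
eeleleSelelee => eeleleeSeelelee   [S -> e S e]
eeleleeSeelelee => eeleleelSleelelee   [S -> l S l]
eeleleelSleelelee => eeleleellSlleelelee   [S -> l S l]
eeleleellSlleelelee => eeleleellllleelelee   [S -> l]

S=>eSe=>eeSee=>eelSlee=>eeleSelee=>eelelSlelee=>eeleleSelelee=>eeleleeSeelelee=>eeleleelSleelelee=>eeleleellSlleelelee=>eeleleellllleelelee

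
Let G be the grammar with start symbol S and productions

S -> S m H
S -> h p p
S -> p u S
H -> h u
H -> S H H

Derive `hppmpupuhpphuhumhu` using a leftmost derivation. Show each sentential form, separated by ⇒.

S ⇒ SmH ⇒ SmHmH ⇒ hppmHmH ⇒ hppmSHHmH ⇒ hppmpuSHHmH ⇒ hppmpupuSHHmH ⇒ hppmpupuhppHHmH ⇒ hppmpupuhpphuHmH ⇒ hppmpupuhpphuhumH ⇒ hppmpupuhpphuhumhu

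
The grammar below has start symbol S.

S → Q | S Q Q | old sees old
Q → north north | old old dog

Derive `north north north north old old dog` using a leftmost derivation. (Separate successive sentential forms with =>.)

S => S Q Q   [S → S Q Q]
S Q Q => Q Q Q   [S → Q]
Q Q Q => north north Q Q   [Q → north north]
north north Q Q => north north north north Q   [Q → north north]
north north north north Q => north north north north old old dog   [Q → old old dog]

S => S Q Q => Q Q Q => north north Q Q => north north north north Q => north north north north old old dog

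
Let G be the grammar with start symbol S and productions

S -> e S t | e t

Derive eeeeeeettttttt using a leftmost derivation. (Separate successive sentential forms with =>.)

S => eSt => eeStt => eeeSttt => eeeeStttt => eeeeeSttttt => eeeeeeStttttt => eeeeeeettttttt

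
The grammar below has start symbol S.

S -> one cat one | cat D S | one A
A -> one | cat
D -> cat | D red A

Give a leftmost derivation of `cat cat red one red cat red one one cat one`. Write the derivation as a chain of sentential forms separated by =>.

S => cat D S   [S -> cat D S]
cat D S => cat D red A S   [D -> D red A]
cat D red A S => cat D red A red A S   [D -> D red A]
cat D red A red A S => cat D red A red A red A S   [D -> D red A]
cat D red A red A red A S => cat cat red A red A red A S   [D -> cat]
cat cat red A red A red A S => cat cat red one red A red A S   [A -> one]
cat cat red one red A red A S => cat cat red one red cat red A S   [A -> cat]
cat cat red one red cat red A S => cat cat red one red cat red one S   [A -> one]
cat cat red one red cat red one S => cat cat red one red cat red one one cat one   [S -> one cat one]

S => cat D S => cat D red A S => cat D red A red A S => cat D red A red A red A S => cat cat red A red A red A S => cat cat red one red A red A S => cat cat red one red cat red A S => cat cat red one red cat red one S => cat cat red one red cat red one one cat one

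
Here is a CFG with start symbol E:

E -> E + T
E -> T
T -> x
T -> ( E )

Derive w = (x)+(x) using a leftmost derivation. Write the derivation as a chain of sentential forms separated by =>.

E => E+T => T+T => (E)+T => (T)+T => (x)+T => (x)+(E) => (x)+(T) => (x)+(x)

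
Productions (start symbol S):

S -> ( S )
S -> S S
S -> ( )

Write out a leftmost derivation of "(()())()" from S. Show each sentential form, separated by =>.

S => SS => (S)S => (SS)S => (()S)S => (()())S => (()())()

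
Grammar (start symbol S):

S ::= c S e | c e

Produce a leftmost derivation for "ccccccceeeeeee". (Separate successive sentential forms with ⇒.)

S ⇒ cSe ⇒ ccSee ⇒ cccSeee ⇒ ccccSeeee ⇒ cccccSeeeee ⇒ ccccccSeeeeee ⇒ ccccccceeeeeee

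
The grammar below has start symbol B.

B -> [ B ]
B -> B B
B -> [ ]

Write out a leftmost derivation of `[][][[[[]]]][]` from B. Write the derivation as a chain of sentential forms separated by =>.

B => BB => BBB => []BB => [][]B => [][]BB => [][][B]B => [][][[B]]B => [][][[[B]]]B => [][][[[[]]]]B => [][][[[[]]]][]

B => BB   [B -> B B]
BB => BBB   [B -> B B]
BBB => []BB   [B -> [ ]]
[]BB => [][]B   [B -> [ ]]
[][]B => [][]BB   [B -> B B]
[][]BB => [][][B]B   [B -> [ B ]]
[][][B]B => [][][[B]]B   [B -> [ B ]]
[][][[B]]B => [][][[[B]]]B   [B -> [ B ]]
[][][[[B]]]B => [][][[[[]]]]B   [B -> [ ]]
[][][[[[]]]]B => [][][[[[]]]][]   [B -> [ ]]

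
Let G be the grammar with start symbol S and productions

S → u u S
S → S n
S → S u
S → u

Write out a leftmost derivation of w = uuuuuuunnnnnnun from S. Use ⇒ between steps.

S ⇒ Sn ⇒ uuSn ⇒ uuSun ⇒ uuSnun ⇒ uuSnnun ⇒ uuSnnnun ⇒ uuuuSnnnun ⇒ uuuuuuSnnnun ⇒ uuuuuuSnnnnun ⇒ uuuuuuSnnnnnun ⇒ uuuuuuSnnnnnnun ⇒ uuuuuuunnnnnnun

S ⇒ Sn   [S → S n]
Sn ⇒ uuSn   [S → u u S]
uuSn ⇒ uuSun   [S → S u]
uuSun ⇒ uuSnun   [S → S n]
uuSnun ⇒ uuSnnun   [S → S n]
uuSnnun ⇒ uuSnnnun   [S → S n]
uuSnnnun ⇒ uuuuSnnnun   [S → u u S]
uuuuSnnnun ⇒ uuuuuuSnnnun   [S → u u S]
uuuuuuSnnnun ⇒ uuuuuuSnnnnun   [S → S n]
uuuuuuSnnnnun ⇒ uuuuuuSnnnnnun   [S → S n]
uuuuuuSnnnnnun ⇒ uuuuuuSnnnnnnun   [S → S n]
uuuuuuSnnnnnnun ⇒ uuuuuuunnnnnnun   [S → u]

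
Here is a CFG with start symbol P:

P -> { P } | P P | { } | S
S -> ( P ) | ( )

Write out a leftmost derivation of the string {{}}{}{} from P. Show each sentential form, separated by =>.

P => PP => PPP => {P}PP => {{}}PP => {{}}{}P => {{}}{}{}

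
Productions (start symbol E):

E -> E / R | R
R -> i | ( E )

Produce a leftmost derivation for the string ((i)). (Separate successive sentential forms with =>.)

E => R   [E -> R]
R => (E)   [R -> ( E )]
(E) => (R)   [E -> R]
(R) => ((E))   [R -> ( E )]
((E)) => ((R))   [E -> R]
((R)) => ((i))   [R -> i]

E => R => (E) => (R) => ((E)) => ((R)) => ((i))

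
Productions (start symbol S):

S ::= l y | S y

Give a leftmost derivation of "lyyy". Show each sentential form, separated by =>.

S=>Sy=>Syy=>lyyy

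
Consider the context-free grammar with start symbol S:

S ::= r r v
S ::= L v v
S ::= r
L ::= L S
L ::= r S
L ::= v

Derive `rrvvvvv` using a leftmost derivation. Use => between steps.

S => Lvv => LSvv => rSSvv => rrSvv => rrLvvvv => rrvvvvv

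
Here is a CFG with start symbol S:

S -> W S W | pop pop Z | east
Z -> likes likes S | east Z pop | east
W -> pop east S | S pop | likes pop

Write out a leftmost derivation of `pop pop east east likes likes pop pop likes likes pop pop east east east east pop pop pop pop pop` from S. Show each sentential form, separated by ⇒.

S ⇒ pop pop Z ⇒ pop pop east Z pop ⇒ pop pop east east Z pop pop ⇒ pop pop east east likes likes S pop pop ⇒ pop pop east east likes likes pop pop Z pop pop ⇒ pop pop east east likes likes pop pop likes likes S pop pop ⇒ pop pop east east likes likes pop pop likes likes pop pop Z pop pop ⇒ pop pop east east likes likes pop pop likes likes pop pop east Z pop pop pop ⇒ pop pop east east likes likes pop pop likes likes pop pop east east Z pop pop pop pop ⇒ pop pop east east likes likes pop pop likes likes pop pop east east east Z pop pop pop pop pop ⇒ pop pop east east likes likes pop pop likes likes pop pop east east east east pop pop pop pop pop

S ⇒ pop pop Z   [S -> pop pop Z]
pop pop Z ⇒ pop pop east Z pop   [Z -> east Z pop]
pop pop east Z pop ⇒ pop pop east east Z pop pop   [Z -> east Z pop]
pop pop east east Z pop pop ⇒ pop pop east east likes likes S pop pop   [Z -> likes likes S]
pop pop east east likes likes S pop pop ⇒ pop pop east east likes likes pop pop Z pop pop   [S -> pop pop Z]
pop pop east east likes likes pop pop Z pop pop ⇒ pop pop east east likes likes pop pop likes likes S pop pop   [Z -> likes likes S]
pop pop east east likes likes pop pop likes likes S pop pop ⇒ pop pop east east likes likes pop pop likes likes pop pop Z pop pop   [S -> pop pop Z]
pop pop east east likes likes pop pop likes likes pop pop Z pop pop ⇒ pop pop east east likes likes pop pop likes likes pop pop east Z pop pop pop   [Z -> east Z pop]
pop pop east east likes likes pop pop likes likes pop pop east Z pop pop pop ⇒ pop pop east east likes likes pop pop likes likes pop pop east east Z pop pop pop pop   [Z -> east Z pop]
pop pop east east likes likes pop pop likes likes pop pop east east Z pop pop pop pop ⇒ pop pop east east likes likes pop pop likes likes pop pop east east east Z pop pop pop pop pop   [Z -> east Z pop]
pop pop east east likes likes pop pop likes likes pop pop east east east Z pop pop pop pop pop ⇒ pop pop east east likes likes pop pop likes likes pop pop east east east east pop pop pop pop pop   [Z -> east]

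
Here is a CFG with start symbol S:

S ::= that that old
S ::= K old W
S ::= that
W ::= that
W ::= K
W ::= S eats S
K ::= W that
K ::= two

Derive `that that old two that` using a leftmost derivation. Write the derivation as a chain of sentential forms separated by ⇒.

S ⇒ K old W ⇒ W that old W ⇒ that that old W ⇒ that that old K ⇒ that that old W that ⇒ that that old K that ⇒ that that old two that

S ⇒ K old W   [S ::= K old W]
K old W ⇒ W that old W   [K ::= W that]
W that old W ⇒ that that old W   [W ::= that]
that that old W ⇒ that that old K   [W ::= K]
that that old K ⇒ that that old W that   [K ::= W that]
that that old W that ⇒ that that old K that   [W ::= K]
that that old K that ⇒ that that old two that   [K ::= two]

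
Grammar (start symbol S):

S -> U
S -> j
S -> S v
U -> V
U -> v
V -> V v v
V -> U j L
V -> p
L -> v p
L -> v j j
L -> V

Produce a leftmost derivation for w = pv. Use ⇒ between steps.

S ⇒ Sv   [S -> S v]
Sv ⇒ Uv   [S -> U]
Uv ⇒ Vv   [U -> V]
Vv ⇒ pv   [V -> p]

S ⇒ Sv ⇒ Uv ⇒ Vv ⇒ pv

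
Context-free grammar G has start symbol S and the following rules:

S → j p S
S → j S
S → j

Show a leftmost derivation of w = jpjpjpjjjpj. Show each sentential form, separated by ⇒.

S ⇒ jpS   [S → j p S]
jpS ⇒ jpjpS   [S → j p S]
jpjpS ⇒ jpjpjpS   [S → j p S]
jpjpjpS ⇒ jpjpjpjS   [S → j S]
jpjpjpjS ⇒ jpjpjpjjS   [S → j S]
jpjpjpjjS ⇒ jpjpjpjjjpS   [S → j p S]
jpjpjpjjjpS ⇒ jpjpjpjjjpj   [S → j]

S ⇒ jpS ⇒ jpjpS ⇒ jpjpjpS ⇒ jpjpjpjS ⇒ jpjpjpjjS ⇒ jpjpjpjjjpS ⇒ jpjpjpjjjpj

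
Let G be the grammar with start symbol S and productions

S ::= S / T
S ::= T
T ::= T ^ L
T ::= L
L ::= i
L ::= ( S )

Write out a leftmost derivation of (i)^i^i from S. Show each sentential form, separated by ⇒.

S ⇒ T   [S ::= T]
T ⇒ T^L   [T ::= T ^ L]
T^L ⇒ T^L^L   [T ::= T ^ L]
T^L^L ⇒ L^L^L   [T ::= L]
L^L^L ⇒ (S)^L^L   [L ::= ( S )]
(S)^L^L ⇒ (T)^L^L   [S ::= T]
(T)^L^L ⇒ (L)^L^L   [T ::= L]
(L)^L^L ⇒ (i)^L^L   [L ::= i]
(i)^L^L ⇒ (i)^i^L   [L ::= i]
(i)^i^L ⇒ (i)^i^i   [L ::= i]

S⇒T⇒T^L⇒T^L^L⇒L^L^L⇒(S)^L^L⇒(T)^L^L⇒(L)^L^L⇒(i)^L^L⇒(i)^i^L⇒(i)^i^i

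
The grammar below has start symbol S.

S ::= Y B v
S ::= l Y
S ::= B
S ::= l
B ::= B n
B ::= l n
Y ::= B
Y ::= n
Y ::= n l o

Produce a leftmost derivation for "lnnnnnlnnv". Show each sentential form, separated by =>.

S => YBv => BBv => BnBv => BnnBv => BnnnBv => BnnnnBv => lnnnnnBv => lnnnnnBnv => lnnnnnlnnv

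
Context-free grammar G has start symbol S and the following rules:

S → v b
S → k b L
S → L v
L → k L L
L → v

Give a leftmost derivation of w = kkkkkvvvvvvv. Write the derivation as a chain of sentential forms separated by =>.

S=>Lv=>kLLv=>kkLLLv=>kkkLLLLv=>kkkkLLLLLv=>kkkkkLLLLLLv=>kkkkkvLLLLLv=>kkkkkvvLLLLv=>kkkkkvvvLLLv=>kkkkkvvvvLLv=>kkkkkvvvvvLv=>kkkkkvvvvvvv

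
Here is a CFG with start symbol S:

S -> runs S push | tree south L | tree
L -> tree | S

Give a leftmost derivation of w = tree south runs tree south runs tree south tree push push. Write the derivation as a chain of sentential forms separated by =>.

S => tree south L => tree south S => tree south runs S push => tree south runs tree south L push => tree south runs tree south S push => tree south runs tree south runs S push push => tree south runs tree south runs tree south L push push => tree south runs tree south runs tree south tree push push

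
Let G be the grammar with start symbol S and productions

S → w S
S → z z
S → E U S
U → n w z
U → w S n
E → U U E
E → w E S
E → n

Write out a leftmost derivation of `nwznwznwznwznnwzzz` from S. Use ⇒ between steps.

S ⇒ EUS   [S → E U S]
EUS ⇒ UUEUS   [E → U U E]
UUEUS ⇒ nwzUEUS   [U → n w z]
nwzUEUS ⇒ nwznwzEUS   [U → n w z]
nwznwzEUS ⇒ nwznwzUUEUS   [E → U U E]
nwznwzUUEUS ⇒ nwznwznwzUEUS   [U → n w z]
nwznwznwzUEUS ⇒ nwznwznwznwzEUS   [U → n w z]
nwznwznwznwzEUS ⇒ nwznwznwznwznUS   [E → n]
nwznwznwznwznUS ⇒ nwznwznwznwznnwzS   [U → n w z]
nwznwznwznwznnwzS ⇒ nwznwznwznwznnwzzz   [S → z z]

S⇒EUS⇒UUEUS⇒nwzUEUS⇒nwznwzEUS⇒nwznwzUUEUS⇒nwznwznwzUEUS⇒nwznwznwznwzEUS⇒nwznwznwznwznUS⇒nwznwznwznwznnwzS⇒nwznwznwznwznnwzzz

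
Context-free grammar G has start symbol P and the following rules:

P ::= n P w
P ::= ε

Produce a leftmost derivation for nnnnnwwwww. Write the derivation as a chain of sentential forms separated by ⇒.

P ⇒ nPw   [P ::= n P w]
nPw ⇒ nnPww   [P ::= n P w]
nnPww ⇒ nnnPwww   [P ::= n P w]
nnnPwww ⇒ nnnnPwwww   [P ::= n P w]
nnnnPwwww ⇒ nnnnnPwwwww   [P ::= n P w]
nnnnnPwwwww ⇒ nnnnnwwwww   [P ::= ε]

P ⇒ nPw ⇒ nnPww ⇒ nnnPwww ⇒ nnnnPwwww ⇒ nnnnnPwwwww ⇒ nnnnnwwwww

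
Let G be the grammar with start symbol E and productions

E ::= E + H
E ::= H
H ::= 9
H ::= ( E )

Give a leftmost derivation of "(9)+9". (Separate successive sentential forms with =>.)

E => E+H   [E ::= E + H]
E+H => H+H   [E ::= H]
H+H => (E)+H   [H ::= ( E )]
(E)+H => (H)+H   [E ::= H]
(H)+H => (9)+H   [H ::= 9]
(9)+H => (9)+9   [H ::= 9]

E => E+H => H+H => (E)+H => (H)+H => (9)+H => (9)+9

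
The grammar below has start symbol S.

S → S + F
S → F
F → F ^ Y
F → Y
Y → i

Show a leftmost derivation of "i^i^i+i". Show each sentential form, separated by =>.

S=>S+F=>F+F=>F^Y+F=>F^Y^Y+F=>Y^Y^Y+F=>i^Y^Y+F=>i^i^Y+F=>i^i^i+F=>i^i^i+Y=>i^i^i+i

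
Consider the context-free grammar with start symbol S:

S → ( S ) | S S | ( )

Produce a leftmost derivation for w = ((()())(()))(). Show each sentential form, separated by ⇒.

S ⇒ SS ⇒ (S)S ⇒ (SS)S ⇒ ((S)S)S ⇒ ((SS)S)S ⇒ ((()S)S)S ⇒ ((()())S)S ⇒ ((()())(S))S ⇒ ((()())(()))S ⇒ ((()())(()))()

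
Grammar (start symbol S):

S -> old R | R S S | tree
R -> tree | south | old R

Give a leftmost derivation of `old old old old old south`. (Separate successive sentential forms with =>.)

S => old R => old old R => old old old R => old old old old R => old old old old old R => old old old old old south

S => old R   [S -> old R]
old R => old old R   [R -> old R]
old old R => old old old R   [R -> old R]
old old old R => old old old old R   [R -> old R]
old old old old R => old old old old old R   [R -> old R]
old old old old old R => old old old old old south   [R -> south]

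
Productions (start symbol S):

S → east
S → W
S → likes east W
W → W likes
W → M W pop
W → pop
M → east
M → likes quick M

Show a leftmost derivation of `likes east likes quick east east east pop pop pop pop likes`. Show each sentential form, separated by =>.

S => likes east W => likes east W likes => likes east M W pop likes => likes east likes quick M W pop likes => likes east likes quick east W pop likes => likes east likes quick east M W pop pop likes => likes east likes quick east east W pop pop likes => likes east likes quick east east M W pop pop pop likes => likes east likes quick east east east W pop pop pop likes => likes east likes quick east east east pop pop pop pop likes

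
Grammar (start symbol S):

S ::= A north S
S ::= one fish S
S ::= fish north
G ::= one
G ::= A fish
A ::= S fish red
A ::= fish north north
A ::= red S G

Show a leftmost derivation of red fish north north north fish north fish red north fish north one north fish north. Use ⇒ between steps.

S ⇒ A north S   [S ::= A north S]
A north S ⇒ red S G north S   [A ::= red S G]
red S G north S ⇒ red A north S G north S   [S ::= A north S]
red A north S G north S ⇒ red S fish red north S G north S   [A ::= S fish red]
red S fish red north S G north S ⇒ red A north S fish red north S G north S   [S ::= A north S]
red A north S fish red north S G north S ⇒ red fish north north north S fish red north S G north S   [A ::= fish north north]
red fish north north north S fish red north S G north S ⇒ red fish north north north fish north fish red north S G north S   [S ::= fish north]
red fish north north north fish north fish red north S G north S ⇒ red fish north north north fish north fish red north fish north G north S   [S ::= fish north]
red fish north north north fish north fish red north fish north G north S ⇒ red fish north north north fish north fish red north fish north one north S   [G ::= one]
red fish north north north fish north fish red north fish north one north S ⇒ red fish north north north fish north fish red north fish north one north fish north   [S ::= fish north]

S ⇒ A north S ⇒ red S G north S ⇒ red A north S G north S ⇒ red S fish red north S G north S ⇒ red A north S fish red north S G north S ⇒ red fish north north north S fish red north S G north S ⇒ red fish north north north fish north fish red north S G north S ⇒ red fish north north north fish north fish red north fish north G north S ⇒ red fish north north north fish north fish red north fish north one north S ⇒ red fish north north north fish north fish red north fish north one north fish north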